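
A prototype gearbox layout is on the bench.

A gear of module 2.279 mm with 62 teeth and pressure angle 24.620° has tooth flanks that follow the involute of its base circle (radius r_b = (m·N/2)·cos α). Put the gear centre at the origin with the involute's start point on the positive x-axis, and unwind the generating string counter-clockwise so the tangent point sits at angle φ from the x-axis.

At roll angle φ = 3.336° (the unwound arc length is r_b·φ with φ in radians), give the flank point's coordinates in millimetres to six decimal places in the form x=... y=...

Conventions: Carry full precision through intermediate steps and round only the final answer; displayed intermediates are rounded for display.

x=64.335125 y=0.004224

class = single-mesh tooth geometry [base-circle involute, m = 2.279, 62T]
pitch radius r_p = m·N/2 = 2.279·62/2 = 70.649000
base radius r_b = r_p·cos α = 70.649000·cos 24.620° = 64.226352
roll angle φ = 3.336° = 0.05822418 rad
x = r_b·(cos φ + φ·sin φ) = 64.335125
y = r_b·(sin φ − φ·cos φ) = 0.004224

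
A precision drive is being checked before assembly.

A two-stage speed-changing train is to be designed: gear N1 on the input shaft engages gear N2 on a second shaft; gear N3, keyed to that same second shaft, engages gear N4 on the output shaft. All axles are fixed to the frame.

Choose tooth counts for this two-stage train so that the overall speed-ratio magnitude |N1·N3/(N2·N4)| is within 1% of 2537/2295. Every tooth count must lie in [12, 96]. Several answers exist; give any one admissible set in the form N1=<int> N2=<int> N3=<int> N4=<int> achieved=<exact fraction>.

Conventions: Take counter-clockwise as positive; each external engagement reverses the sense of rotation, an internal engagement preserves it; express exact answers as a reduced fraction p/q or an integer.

class = fixed-axis compound train [2-stage, 2537/2295 wanted]
target = 2537/2295 in lowest terms: an exact hit needs N1·N3 = k·2537 and N2·N4 = k·2295 for one integer k, every count in [12, 96]; additionally prefer no 1:1 stage (N1 ≠ N2, N3 ≠ N4)
k = 1: N1·N3 = 2537 = 43·59, N2·N4 = 2295 = 27·85
achieved = 43·59/(27·85) = 2537/2295; |achieved − target| = 0 ≤ 2537/229500 ✓

N1=43 N2=27 N3=59 N4=85 achieved=2537/2295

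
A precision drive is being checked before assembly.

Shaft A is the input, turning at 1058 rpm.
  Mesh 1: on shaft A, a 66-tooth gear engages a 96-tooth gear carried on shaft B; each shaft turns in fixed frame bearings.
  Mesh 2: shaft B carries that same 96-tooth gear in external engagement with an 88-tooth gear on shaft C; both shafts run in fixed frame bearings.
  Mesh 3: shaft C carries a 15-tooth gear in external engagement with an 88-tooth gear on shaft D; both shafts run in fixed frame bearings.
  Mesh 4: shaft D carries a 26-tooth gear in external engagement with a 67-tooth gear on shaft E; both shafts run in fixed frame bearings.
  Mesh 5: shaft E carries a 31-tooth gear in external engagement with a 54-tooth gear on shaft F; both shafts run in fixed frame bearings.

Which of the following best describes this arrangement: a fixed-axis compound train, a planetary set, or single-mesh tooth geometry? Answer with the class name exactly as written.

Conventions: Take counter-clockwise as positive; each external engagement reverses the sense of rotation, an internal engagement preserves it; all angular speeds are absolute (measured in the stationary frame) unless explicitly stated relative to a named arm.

fixed-axis compound train

recognized (6 fixed axles, 5 meshes): fixed-axis compound train
classification: fixed-axis compound train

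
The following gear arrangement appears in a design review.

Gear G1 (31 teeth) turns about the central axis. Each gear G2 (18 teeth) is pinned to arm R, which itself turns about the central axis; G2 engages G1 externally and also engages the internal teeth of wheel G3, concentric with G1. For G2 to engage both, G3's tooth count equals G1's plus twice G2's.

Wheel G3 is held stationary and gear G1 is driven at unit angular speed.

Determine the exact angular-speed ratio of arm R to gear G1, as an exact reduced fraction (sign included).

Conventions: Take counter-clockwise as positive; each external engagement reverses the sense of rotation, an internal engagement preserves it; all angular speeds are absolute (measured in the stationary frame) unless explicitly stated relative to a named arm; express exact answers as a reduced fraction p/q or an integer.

topology: planetary set — G1 31T / G2 18T / G3 67T, arm = carrier (Willis)
ring teeth: 31 + 2·18 = 67
31(ω_sun−ω_arm) = −67(ω_ring−ω_arm),  ω_ring = 0, ω_sun = 1
31(1−ω_arm) = −67(0−ω_arm)  ⇒  98·ω_arm = 31  ⇒  ω_arm = 31/98
ω_out/ω_in = 31/98

31/98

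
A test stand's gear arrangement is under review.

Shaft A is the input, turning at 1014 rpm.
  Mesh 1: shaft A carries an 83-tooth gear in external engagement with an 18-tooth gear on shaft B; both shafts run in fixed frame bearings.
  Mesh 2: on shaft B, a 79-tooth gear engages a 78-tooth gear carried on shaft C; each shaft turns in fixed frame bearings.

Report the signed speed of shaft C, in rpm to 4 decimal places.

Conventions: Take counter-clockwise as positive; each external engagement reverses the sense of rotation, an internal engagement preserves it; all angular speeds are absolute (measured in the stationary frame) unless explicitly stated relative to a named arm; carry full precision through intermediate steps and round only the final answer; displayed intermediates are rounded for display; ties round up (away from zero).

+4735.6111 rpm

class = fixed-axis compound train [2 meshes; 2 ratios multiply, 2 sense flips]
mesh 1 [83T→18T]: ω = 1014.0000×83/18 = 4675.6667 rpm, sense flips to −
mesh 2 [79T→78T]: ω = 4675.6667×79/78 = 4735.6111 rpm, sense flips to +
signed output speed = +4735.6111 rpm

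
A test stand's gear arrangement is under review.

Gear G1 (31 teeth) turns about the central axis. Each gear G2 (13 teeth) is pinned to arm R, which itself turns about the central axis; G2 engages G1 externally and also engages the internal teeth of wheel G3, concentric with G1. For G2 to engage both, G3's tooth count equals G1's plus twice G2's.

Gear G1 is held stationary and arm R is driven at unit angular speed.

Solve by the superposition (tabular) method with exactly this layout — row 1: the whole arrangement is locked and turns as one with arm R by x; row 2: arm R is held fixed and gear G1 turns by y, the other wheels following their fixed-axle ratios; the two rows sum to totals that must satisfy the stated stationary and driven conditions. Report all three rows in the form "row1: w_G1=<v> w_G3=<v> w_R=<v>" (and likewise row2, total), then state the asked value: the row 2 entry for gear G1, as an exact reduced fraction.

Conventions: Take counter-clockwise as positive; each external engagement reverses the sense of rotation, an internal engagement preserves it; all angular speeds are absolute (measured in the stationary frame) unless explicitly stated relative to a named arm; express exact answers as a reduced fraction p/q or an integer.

row1: w_G1=1 w_G3=1 w_R=1
row2: w_G1=-1 w_G3=31/57 w_R=0
total: w_G1=0 w_G3=88/57 w_R=1
asked value: -1

planetary set (31T centre, 13T on arm, 57T internal) — Willis relation
row 1 (train locked, turned with arm): all members turn x
row 2: sun turns y, ring = −(31/57)·y, arm 0
boundary: total ω_sun = x + y = 0 and total ω_arm = x = 1  ⇒  y = -1, x = 1
row 2 ring = −(31/57)·(-1) = 31/57
totals (row 1 + row 2): sun 1 + (-1) = 0, ring 1 + 31/57 = 88/57, arm 1 + 0 = 1
asked cell (row2, sun) = -1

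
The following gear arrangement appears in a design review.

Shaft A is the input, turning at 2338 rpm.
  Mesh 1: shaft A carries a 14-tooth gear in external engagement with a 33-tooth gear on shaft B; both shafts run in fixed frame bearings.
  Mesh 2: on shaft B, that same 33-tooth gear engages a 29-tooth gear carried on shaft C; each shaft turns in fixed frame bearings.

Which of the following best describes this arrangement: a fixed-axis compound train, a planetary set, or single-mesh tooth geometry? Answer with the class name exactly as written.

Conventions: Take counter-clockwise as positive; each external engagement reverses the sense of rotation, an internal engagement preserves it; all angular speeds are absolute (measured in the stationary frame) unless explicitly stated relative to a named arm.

2-mesh fixed-axis compound train (all bearings frame-fixed)
classification: fixed-axis compound train

fixed-axis compound train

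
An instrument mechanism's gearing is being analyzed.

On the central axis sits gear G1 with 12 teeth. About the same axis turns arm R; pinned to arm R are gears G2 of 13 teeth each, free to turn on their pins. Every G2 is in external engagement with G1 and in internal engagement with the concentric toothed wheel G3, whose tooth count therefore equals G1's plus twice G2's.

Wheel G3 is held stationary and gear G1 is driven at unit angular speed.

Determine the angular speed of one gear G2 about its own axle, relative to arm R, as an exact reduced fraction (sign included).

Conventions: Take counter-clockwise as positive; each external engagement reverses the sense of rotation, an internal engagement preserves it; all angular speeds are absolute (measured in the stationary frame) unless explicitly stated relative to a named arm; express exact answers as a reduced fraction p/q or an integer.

-228/325

planetary set (12T centre, 13T on arm, 38T internal) — Willis relation
ring teeth: 12 + 2·13 = 38
12(ω_sun−ω_arm) = −38(ω_ring−ω_arm),  ω_ring = 0, ω_sun = 1
12(1−ω_arm) = −38(0−ω_arm)  ⇒  50·ω_arm = 12  ⇒  ω_arm = 6/25
sun–planet mesh: 12·(1−6/25) = −13·(ω_p−ω_arm)  ⇒  ω_p−ω_arm = -228/325
exact speed ratio = -228/325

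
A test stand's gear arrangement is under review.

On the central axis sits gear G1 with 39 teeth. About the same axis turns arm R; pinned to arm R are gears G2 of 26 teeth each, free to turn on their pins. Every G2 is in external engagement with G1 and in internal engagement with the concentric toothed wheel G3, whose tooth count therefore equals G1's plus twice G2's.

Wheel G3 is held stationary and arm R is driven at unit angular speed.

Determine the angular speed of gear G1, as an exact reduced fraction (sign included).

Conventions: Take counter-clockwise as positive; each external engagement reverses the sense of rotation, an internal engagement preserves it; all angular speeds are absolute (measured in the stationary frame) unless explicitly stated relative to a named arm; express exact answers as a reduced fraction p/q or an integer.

10/3

planetary set (39T centre, 26T on arm, 91T internal) — Willis relation
ring teeth: 39 + 2·26 = 91
39(ω_sun−ω_arm) = −91(ω_ring−ω_arm),  ω_ring = 0, ω_arm = 1
ω_sun = 1 − (91/39)(0−1) = 10/3
exact speed ratio = 10/3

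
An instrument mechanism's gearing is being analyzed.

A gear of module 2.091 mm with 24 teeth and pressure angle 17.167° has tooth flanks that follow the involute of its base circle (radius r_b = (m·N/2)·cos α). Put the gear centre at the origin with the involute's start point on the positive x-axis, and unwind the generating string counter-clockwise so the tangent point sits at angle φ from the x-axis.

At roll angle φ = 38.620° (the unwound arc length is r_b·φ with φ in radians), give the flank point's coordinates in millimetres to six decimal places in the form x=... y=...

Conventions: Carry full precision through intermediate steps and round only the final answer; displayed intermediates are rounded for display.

single-mesh involute tooth geometry (24T wheel at module 2.091)
pitch radius r_p = m·N/2 = 2.091·24/2 = 25.092000
base radius r_b = r_p·cos α = 25.092000·cos 17.167° = 23.974114
roll angle φ = 38.620° = 0.67404616 rad
x = r_b·(cos φ + φ·sin φ) = 28.817129
y = r_b·(sin φ − φ·cos φ) = 2.337915

x=28.817129 y=2.337915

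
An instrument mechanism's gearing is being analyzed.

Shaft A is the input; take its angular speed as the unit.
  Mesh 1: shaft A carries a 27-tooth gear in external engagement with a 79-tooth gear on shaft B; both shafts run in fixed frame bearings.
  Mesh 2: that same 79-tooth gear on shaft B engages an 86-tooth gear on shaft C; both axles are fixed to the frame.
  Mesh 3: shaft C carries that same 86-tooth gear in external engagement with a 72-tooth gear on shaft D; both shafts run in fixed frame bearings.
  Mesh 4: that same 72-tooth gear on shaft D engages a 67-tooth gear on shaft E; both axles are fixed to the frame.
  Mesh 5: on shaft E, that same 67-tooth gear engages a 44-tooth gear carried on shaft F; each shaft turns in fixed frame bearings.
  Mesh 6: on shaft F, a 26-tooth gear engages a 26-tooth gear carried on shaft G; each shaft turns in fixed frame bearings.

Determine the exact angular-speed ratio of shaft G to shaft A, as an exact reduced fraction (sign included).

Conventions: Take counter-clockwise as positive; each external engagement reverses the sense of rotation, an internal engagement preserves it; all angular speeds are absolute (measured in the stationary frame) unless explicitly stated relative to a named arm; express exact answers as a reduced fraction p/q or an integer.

class = fixed-axis compound train [6 meshes; 6 ratios multiply, 6 sense flips]
mesh 1 [27T→79T]: running ratio 27/79, sense −
mesh 2 [79T→86T]: running ratio 27/86, sense +
mesh 3 [86T→72T]: running ratio 3/8, sense −
mesh 4 [72T→67T]: running ratio 27/67, sense +
mesh 5 [67T→44T]: running ratio 27/44, sense −
mesh 6 [26T→26T]: running ratio 27/44, sense +
ω_out/ω_in = 27/44

27/44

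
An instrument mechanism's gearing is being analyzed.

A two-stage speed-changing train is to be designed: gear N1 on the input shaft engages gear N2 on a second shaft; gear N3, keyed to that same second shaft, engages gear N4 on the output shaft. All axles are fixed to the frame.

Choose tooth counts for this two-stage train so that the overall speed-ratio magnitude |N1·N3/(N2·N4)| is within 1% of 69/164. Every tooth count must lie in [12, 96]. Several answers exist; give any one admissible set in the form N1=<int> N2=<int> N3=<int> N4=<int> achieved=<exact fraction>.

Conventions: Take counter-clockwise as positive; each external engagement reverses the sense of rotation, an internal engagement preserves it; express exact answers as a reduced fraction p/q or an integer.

design class (target 69/164): fixed-axis compound train
target = 69/164 in lowest terms: an exact hit needs N1·N3 = k·69 and N2·N4 = k·164 for one integer k, every count in [12, 96]; additionally prefer no 1:1 stage (N1 ≠ N2, N3 ≠ N4)
k = 1…3: no 1:1-free in-range split of k·69 and k·164 into factor pairs; take k = 4
k = 4: N1·N3 = 276 = 12·23, N2·N4 = 656 = 16·41
achieved = 12·23/(16·41) = 69/164; |achieved − target| = 0 ≤ 69/16400 ✓

N1=12 N2=16 N3=23 N4=41 achieved=69/164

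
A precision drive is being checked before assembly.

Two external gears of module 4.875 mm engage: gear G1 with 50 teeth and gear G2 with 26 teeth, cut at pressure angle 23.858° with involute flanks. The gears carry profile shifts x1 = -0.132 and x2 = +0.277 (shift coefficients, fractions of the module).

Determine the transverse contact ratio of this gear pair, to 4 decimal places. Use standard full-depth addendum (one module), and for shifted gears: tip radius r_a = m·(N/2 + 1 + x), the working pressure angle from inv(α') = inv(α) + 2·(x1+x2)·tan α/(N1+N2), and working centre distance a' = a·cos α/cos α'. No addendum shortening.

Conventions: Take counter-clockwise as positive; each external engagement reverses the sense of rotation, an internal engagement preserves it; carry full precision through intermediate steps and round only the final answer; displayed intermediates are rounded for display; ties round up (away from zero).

1.4905

class = single-mesh tooth geometry [involute pair 50T × 26T, m = 4.875]
base radii: r_b1 = 111.460866, r_b2 = 57.959650
tip radii: r_a1 = 126.106500, r_a2 = 69.600375
inv(α') = inv(23.858°) + 2·(-0.132+0.277)·tan α/(50+26) = 0.02754923  ⇒  α' = 24.34121°
a' = a·cos α / cos α' = 185.2500·cos 23.858°/cos 24.34121° = 185.950178
action lengths: √(r_a1²−r_b1²) = 58.985801, √(r_a2²−r_b2²) = 38.534285
base pitch p_b = π·m·cos α = 14.006585
CR = (58.985801 + 38.534285 − 185.950178·sin 24.34121°)/14.006585 = 1.490516
contact ratio ≈ 1.4905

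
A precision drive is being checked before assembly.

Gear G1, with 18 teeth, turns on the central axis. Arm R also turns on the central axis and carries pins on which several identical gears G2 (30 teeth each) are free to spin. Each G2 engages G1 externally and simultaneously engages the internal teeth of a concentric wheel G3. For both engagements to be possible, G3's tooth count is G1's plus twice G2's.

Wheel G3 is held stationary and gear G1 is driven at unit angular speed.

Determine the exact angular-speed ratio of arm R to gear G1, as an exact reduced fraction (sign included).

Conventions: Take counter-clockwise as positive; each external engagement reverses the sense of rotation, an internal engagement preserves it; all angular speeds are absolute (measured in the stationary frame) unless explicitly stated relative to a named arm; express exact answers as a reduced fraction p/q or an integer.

3/16

planetary set (18T centre, 30T on arm, 78T internal) — Willis relation
ring teeth: 18 + 2·30 = 78
18(ω_sun−ω_arm) = −78(ω_ring−ω_arm),  ω_ring = 0, ω_sun = 1
18(1−ω_arm) = −78(0−ω_arm)  ⇒  96·ω_arm = 18  ⇒  ω_arm = 3/16
ω_out/ω_in = 3/16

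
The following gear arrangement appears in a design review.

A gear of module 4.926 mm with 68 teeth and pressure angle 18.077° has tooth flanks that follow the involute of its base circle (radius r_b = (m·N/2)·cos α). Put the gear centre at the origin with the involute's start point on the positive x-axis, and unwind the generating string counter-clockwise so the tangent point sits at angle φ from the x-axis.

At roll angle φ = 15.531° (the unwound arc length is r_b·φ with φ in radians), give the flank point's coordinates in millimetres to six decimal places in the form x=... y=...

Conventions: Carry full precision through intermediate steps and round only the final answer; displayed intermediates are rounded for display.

x=164.959464 y=1.049311

recognized (one wheel, involute flank): single-mesh tooth geometry, m = 4.926, N = 68
pitch radius r_p = m·N/2 = 4.926·68/2 = 167.484000
base radius r_b = r_p·cos α = 167.484000·cos 18.077° = 159.217051
roll angle φ = 15.531° = 0.27106709 rad
x = r_b·(cos φ + φ·sin φ) = 164.959464
y = r_b·(sin φ − φ·cos φ) = 1.049311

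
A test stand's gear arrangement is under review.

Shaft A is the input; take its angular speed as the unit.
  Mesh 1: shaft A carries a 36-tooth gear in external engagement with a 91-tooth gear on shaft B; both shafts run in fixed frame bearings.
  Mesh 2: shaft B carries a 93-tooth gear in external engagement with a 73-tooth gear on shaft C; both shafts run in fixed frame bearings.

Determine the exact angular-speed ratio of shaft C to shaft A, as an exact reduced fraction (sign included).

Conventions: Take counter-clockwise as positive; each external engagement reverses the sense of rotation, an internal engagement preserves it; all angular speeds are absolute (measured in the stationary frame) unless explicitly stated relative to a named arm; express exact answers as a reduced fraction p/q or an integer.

3348/6643

class = fixed-axis compound train [2 meshes; 2 ratios multiply, 2 sense flips]
mesh 1 [36T→91T]: running ratio 36/91, sense −
mesh 2 [93T→73T]: running ratio 3348/6643, sense +
ω_out/ω_in = 3348/6643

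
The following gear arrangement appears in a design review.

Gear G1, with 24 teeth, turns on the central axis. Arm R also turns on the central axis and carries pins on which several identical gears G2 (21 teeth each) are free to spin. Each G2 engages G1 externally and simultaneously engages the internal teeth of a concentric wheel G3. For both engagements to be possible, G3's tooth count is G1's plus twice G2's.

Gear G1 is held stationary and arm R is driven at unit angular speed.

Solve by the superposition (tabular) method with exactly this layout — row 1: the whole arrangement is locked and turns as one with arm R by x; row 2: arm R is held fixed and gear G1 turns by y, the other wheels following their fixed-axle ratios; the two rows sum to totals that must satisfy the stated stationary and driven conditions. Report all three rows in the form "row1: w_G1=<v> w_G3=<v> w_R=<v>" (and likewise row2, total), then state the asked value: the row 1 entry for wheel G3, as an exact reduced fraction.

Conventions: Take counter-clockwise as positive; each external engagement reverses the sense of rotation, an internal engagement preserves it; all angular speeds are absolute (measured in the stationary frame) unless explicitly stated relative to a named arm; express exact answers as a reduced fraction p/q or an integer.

recognized (axles ride arm R): planetary set, 24/21/66 teeth
row 1: whole set turns with the arm by x
row 2 — arm fixed, fixed-axis ratios: sun y, ring −(24/66)·y, arm 0
boundary: total ω_sun = x + y = 0 and total ω_arm = x = 1  ⇒  y = -1, x = 1
row 2 ring = −(24/66)·(-1) = 4/11
totals (row 1 + row 2): sun 1 + (-1) = 0, ring 1 + 4/11 = 15/11, arm 1 + 0 = 1
asked cell (row1, ring) = 1

row1: w_G1=1 w_G3=1 w_R=1
row2: w_G1=-1 w_G3=4/11 w_R=0
total: w_G1=0 w_G3=15/11 w_R=1
asked value: 1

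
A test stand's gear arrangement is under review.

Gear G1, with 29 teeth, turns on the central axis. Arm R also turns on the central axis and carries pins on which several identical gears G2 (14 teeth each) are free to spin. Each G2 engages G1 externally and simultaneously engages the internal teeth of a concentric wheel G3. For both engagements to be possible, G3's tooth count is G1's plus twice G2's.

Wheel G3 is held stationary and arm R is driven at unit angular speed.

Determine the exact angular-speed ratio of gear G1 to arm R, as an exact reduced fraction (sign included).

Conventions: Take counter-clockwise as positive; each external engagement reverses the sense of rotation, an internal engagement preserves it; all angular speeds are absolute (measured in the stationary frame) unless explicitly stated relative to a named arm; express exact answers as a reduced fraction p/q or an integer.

86/29

class = planetary set [G3 = 29+2·14 = 57; Willis about the carrier]
ring teeth: 29 + 2·14 = 57
29(ω_sun−ω_arm) = −57(ω_ring−ω_arm),  ω_ring = 0, ω_arm = 1
ω_sun = 1 − (57/29)(0−1) = 86/29
ω_out/ω_in = 86/29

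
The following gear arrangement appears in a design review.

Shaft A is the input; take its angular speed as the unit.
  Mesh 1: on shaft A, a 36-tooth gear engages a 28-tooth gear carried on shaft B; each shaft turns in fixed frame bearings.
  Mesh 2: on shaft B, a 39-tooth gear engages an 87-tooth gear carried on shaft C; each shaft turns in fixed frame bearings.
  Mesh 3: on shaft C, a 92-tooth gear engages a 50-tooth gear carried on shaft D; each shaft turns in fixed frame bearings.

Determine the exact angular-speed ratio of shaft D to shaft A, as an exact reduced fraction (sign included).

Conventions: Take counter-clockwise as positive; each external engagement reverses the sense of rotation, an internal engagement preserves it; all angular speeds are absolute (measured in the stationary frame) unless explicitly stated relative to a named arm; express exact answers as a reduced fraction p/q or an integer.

class = fixed-axis compound train [3 meshes; 3 ratios multiply, 3 sense flips]
mesh 1 [36T→28T]: running ratio 9/7, sense −
mesh 2 [39T→87T]: running ratio 117/203, sense +
mesh 3 [92T→50T]: running ratio 5382/5075, sense −
ω_out/ω_in = -5382/5075

-5382/5075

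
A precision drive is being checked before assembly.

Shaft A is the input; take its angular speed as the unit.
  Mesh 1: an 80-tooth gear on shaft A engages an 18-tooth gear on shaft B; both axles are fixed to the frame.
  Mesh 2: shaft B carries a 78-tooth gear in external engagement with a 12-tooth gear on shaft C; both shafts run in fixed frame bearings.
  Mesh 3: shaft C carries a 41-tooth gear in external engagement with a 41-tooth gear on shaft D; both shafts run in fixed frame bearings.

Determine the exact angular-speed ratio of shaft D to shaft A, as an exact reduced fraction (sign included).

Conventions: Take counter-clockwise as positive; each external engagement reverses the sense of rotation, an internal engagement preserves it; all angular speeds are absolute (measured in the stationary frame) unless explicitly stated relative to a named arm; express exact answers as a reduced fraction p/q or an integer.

-260/9

class = fixed-axis compound train [3 meshes; 3 ratios multiply, 3 sense flips]
mesh 1 [80T→18T]: running ratio 40/9, sense −
mesh 2 [78T→12T]: running ratio 260/9, sense +
mesh 3 [41T→41T]: running ratio 260/9, sense −
ω_out/ω_in = -260/9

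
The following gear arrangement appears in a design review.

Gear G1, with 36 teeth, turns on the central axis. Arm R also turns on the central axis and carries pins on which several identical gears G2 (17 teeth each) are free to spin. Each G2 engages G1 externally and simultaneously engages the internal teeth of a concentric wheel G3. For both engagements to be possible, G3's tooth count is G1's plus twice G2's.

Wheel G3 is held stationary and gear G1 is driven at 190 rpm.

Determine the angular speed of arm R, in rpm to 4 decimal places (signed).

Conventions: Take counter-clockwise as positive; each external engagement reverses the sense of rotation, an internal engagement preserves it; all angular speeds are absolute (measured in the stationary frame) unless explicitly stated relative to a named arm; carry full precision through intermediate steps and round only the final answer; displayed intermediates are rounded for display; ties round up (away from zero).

+64.5283 rpm

planetary set (36T centre, 17T on arm, 70T internal) — Willis relation
normalise by the input: solve with ω_sun = 1, then scale by 190 rpm
ring teeth: 36 + 2·17 = 70
36(ω_sun−ω_arm) = −70(ω_ring−ω_arm),  ω_ring = 0, ω_sun = 1
36(1−ω_arm) = −70(0−ω_arm)  ⇒  106·ω_arm = 36  ⇒  ω_arm = 18/53
scale: ω_arm = 18/53 × 190 rpm = +64.5283 rpm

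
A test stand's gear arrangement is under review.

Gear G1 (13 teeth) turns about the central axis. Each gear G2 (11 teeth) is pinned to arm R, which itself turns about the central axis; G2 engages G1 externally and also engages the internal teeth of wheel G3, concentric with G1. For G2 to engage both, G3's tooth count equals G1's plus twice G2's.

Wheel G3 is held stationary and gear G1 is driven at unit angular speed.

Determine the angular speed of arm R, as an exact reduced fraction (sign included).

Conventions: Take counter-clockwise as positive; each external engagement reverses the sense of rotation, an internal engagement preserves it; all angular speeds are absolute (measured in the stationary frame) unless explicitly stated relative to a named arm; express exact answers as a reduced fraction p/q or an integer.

13/48

topology: planetary set — G1 13T / G2 11T / G3 35T, arm = carrier (Willis)
ring teeth: 13 + 2·11 = 35
13(ω_sun−ω_arm) = −35(ω_ring−ω_arm),  ω_ring = 0, ω_sun = 1
13(1−ω_arm) = −35(0−ω_arm)  ⇒  48·ω_arm = 13  ⇒  ω_arm = 13/48
exact speed ratio = 13/48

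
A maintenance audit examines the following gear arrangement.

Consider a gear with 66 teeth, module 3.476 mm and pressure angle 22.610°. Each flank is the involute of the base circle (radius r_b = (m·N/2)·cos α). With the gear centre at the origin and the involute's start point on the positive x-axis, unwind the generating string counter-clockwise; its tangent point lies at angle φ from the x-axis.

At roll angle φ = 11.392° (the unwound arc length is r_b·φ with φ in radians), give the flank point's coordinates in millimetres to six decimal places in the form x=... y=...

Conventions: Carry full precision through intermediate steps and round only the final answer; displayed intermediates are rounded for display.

x=107.964349 y=0.276348

topology: single-mesh involute geometry — m = 3.476, N = 66
pitch radius r_p = m·N/2 = 3.476·66/2 = 114.708000
base radius r_b = r_p·cos α = 114.708000·cos 22.610° = 105.891902
roll angle φ = 11.392° = 0.19882791 rad
x = r_b·(cos φ + φ·sin φ) = 107.964349
y = r_b·(sin φ − φ·cos φ) = 0.276348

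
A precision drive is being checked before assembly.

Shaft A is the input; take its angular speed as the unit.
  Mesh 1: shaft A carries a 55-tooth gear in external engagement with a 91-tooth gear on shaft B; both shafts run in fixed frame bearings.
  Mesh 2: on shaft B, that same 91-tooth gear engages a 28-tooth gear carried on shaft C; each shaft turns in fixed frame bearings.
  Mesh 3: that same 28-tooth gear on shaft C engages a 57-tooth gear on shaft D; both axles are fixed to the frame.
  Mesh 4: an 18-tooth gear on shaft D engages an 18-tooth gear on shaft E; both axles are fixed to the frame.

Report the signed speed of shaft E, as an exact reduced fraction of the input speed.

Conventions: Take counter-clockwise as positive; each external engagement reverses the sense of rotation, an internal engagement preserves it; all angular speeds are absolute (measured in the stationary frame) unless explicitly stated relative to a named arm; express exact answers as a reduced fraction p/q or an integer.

4-mesh fixed-axis compound train (all bearings frame-fixed)
mesh 1 [55T→91T]: |ω|/ω_in = 1×55/91 = 55/91, sense flips to −
mesh 2 [91T→28T]: |ω|/ω_in = (55/91)×91/28 = 55/28, sense flips to +
mesh 3 [28T→57T]: |ω|/ω_in = (55/28)×28/57 = 55/57, sense flips to −
mesh 4 [18T→18T]: |ω|/ω_in = (55/57)×18/18 = 55/57, sense flips to +
signed output speed (× input speed) = 55/57

55/57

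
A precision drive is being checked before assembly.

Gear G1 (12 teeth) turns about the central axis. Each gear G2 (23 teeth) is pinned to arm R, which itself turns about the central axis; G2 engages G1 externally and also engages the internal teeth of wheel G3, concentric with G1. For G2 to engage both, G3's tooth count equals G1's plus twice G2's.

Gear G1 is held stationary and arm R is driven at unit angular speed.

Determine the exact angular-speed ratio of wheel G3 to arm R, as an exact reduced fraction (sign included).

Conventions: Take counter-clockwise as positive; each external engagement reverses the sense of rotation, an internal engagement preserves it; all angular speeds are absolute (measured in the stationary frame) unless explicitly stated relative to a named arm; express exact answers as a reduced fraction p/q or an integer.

topology: planetary set — G1 12T / G2 23T / G3 58T, arm = carrier (Willis)
ring teeth: 12 + 2·23 = 58
12(ω_sun−ω_arm) = −58(ω_ring−ω_arm),  ω_sun = 0, ω_arm = 1
ω_ring = 1 − (12/58)(0−1) = 35/29
ω_out/ω_in = 35/29

35/29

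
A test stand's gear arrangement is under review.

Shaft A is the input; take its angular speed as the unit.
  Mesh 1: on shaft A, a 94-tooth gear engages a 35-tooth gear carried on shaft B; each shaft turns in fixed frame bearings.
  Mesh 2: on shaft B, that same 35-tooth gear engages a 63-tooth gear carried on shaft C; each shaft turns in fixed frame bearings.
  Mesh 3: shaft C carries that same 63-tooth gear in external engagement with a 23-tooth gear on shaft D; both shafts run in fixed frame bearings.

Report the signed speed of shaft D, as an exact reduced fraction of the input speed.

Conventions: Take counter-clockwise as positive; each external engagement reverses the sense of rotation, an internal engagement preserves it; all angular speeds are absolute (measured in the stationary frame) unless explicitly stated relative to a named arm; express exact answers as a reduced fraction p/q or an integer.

3-mesh fixed-axis compound train (all bearings frame-fixed)
mesh 1 [94T→35T]: |ω|/ω_in = 1×94/35 = 94/35, sense flips to −
mesh 2 [35T→63T]: |ω|/ω_in = (94/35)×35/63 = 94/63, sense flips to +
mesh 3 [63T→23T]: |ω|/ω_in = (94/63)×63/23 = 94/23, sense flips to −
signed output speed (× input speed) = -94/23

-94/23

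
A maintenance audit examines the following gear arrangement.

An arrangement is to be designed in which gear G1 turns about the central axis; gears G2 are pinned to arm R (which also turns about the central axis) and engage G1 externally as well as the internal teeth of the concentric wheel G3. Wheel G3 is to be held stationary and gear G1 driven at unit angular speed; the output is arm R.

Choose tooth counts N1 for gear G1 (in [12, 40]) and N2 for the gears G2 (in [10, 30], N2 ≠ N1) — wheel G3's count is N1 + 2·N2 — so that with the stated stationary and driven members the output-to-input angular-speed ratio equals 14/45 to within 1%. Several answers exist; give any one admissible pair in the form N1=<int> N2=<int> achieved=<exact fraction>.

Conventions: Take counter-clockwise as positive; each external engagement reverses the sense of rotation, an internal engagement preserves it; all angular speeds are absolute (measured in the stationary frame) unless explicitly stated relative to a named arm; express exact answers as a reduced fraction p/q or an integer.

topology: planetary set — design target 14/45, arm = carrier (Willis)
Willis with ω_ring = 0: ω_arm/ω_sun = N1/(N1+N3); set equal to 14/45  ⇒  N3/N1 = 1/(14/45) − 1 = 31/14
N3 = N1 + 2·N2  ⇒  N2/N1 = (N3/N1 − 1)/2 = (31/14 − 1)/2 = 17/28
smallest multiple with N1 ≥ 12 and N2 ≥ 10: k = 1  ⇒  N1 = 1·28 = 28, N2 = 1·17 = 17 (N1 ≤ 40, N2 ≤ 30, N2 ≠ N1 ✓), N3 = 28 + 2·17 = 62
check: N1/(N1+N3) with N1 = 28, N3 = 62 gives 14/45; |achieved − target| = 0 ≤ 7/2250 ✓

N1=28 N2=17 achieved=14/45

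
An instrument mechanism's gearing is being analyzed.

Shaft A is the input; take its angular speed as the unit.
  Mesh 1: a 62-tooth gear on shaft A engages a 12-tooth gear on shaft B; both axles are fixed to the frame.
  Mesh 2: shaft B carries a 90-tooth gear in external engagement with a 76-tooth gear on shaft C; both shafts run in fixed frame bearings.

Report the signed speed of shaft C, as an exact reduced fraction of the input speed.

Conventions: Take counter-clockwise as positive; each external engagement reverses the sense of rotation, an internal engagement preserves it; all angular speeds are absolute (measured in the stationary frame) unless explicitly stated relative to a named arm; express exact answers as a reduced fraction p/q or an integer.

465/76

2-mesh fixed-axis compound train (all bearings frame-fixed)
mesh 1 [62T→12T]: |ω|/ω_in = 1×62/12 = 31/6, sense flips to −
mesh 2 [90T→76T]: |ω|/ω_in = (31/6)×90/76 = 465/76, sense flips to +
signed output speed (× input speed) = 465/76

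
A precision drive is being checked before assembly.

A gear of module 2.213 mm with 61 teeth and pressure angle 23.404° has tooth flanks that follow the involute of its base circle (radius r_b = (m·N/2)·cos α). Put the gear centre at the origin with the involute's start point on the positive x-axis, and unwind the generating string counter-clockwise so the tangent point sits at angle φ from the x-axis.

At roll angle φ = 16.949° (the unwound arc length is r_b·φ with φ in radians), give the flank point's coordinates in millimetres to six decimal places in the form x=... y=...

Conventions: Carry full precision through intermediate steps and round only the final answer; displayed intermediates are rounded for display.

topology: single-mesh involute geometry — m = 2.213, N = 61
pitch radius r_p = m·N/2 = 2.213·61/2 = 67.496500
base radius r_b = r_p·cos α = 67.496500·cos 23.404° = 61.943354
roll angle φ = 16.949° = 0.29581585 rad
x = r_b·(cos φ + φ·sin φ) = 64.594589
y = r_b·(sin φ − φ·cos φ) = 0.529825

x=64.594589 y=0.529825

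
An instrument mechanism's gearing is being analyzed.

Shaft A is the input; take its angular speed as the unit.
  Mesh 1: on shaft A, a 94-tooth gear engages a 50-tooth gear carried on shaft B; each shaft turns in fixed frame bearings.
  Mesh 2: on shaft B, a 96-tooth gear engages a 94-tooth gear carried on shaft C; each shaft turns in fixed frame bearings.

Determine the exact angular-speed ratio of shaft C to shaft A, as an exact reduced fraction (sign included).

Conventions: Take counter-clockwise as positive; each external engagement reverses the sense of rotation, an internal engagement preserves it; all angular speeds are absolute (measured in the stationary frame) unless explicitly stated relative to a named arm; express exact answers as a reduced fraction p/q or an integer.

48/25

class = fixed-axis compound train [2 meshes; 2 ratios multiply, 2 sense flips]
mesh 1 [94T→50T]: running ratio 47/25, sense −
mesh 2 [96T→94T]: running ratio 48/25, sense +
ω_out/ω_in = 48/25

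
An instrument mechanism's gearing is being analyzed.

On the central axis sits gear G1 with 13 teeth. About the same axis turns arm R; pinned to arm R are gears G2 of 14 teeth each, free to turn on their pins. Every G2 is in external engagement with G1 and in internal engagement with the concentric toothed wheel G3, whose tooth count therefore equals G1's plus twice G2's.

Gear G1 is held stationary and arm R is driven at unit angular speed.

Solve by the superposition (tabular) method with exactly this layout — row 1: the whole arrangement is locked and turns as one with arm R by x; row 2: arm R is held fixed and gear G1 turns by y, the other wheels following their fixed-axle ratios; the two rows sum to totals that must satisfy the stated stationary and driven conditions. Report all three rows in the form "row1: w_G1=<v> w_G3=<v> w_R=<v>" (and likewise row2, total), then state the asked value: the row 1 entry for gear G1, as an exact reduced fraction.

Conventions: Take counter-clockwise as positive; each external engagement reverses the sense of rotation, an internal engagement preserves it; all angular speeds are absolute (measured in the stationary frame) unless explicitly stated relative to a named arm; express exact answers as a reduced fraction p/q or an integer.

row1: w_G1=1 w_G3=1 w_R=1
row2: w_G1=-1 w_G3=13/41 w_R=0
total: w_G1=0 w_G3=54/41 w_R=1
asked value: 1

topology: planetary set — G1 13T / G2 14T / G3 41T, arm = carrier (Willis)
row 1: whole set turns with the arm by x
row 2 (arm held, sun turns y): ω_ring = −(13/41)·y, ω_arm = 0
boundary: total ω_sun = x + y = 0 and total ω_arm = x = 1  ⇒  y = -1, x = 1
row 2 ring = −(13/41)·(-1) = 13/41
totals (row 1 + row 2): sun 1 + (-1) = 0, ring 1 + 13/41 = 54/41, arm 1 + 0 = 1
asked cell (row1, sun) = 1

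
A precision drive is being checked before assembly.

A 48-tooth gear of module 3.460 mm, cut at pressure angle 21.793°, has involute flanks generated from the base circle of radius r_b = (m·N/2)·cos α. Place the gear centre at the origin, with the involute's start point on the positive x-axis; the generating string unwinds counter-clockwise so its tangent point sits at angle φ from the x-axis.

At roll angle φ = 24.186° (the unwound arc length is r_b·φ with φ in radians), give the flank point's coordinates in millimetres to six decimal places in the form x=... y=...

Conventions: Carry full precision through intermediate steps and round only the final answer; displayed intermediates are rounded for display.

recognized (one wheel, involute flank): single-mesh tooth geometry, m = 3.460, N = 48
pitch radius r_p = m·N/2 = 3.460·48/2 = 83.040000
base radius r_b = r_p·cos α = 83.040000·cos 21.793° = 77.105230
roll angle φ = 24.186° = 0.42212533 rad
x = r_b·(cos φ + φ·sin φ) = 83.671902
y = r_b·(sin φ − φ·cos φ) = 1.899015

x=83.671902 y=1.899015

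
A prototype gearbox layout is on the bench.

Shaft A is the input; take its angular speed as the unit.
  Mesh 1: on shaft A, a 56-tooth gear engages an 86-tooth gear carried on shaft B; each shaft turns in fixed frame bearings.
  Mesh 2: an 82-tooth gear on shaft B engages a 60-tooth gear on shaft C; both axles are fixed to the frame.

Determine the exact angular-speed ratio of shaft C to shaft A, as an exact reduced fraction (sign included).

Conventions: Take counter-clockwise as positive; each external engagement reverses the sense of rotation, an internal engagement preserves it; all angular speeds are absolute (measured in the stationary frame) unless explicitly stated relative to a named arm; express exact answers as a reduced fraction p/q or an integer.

574/645

class = fixed-axis compound train [2 meshes; 2 ratios multiply, 2 sense flips]
mesh 1 [56T→86T]: running ratio 28/43, sense −
mesh 2 [82T→60T]: running ratio 574/645, sense +
ω_out/ω_in = 574/645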